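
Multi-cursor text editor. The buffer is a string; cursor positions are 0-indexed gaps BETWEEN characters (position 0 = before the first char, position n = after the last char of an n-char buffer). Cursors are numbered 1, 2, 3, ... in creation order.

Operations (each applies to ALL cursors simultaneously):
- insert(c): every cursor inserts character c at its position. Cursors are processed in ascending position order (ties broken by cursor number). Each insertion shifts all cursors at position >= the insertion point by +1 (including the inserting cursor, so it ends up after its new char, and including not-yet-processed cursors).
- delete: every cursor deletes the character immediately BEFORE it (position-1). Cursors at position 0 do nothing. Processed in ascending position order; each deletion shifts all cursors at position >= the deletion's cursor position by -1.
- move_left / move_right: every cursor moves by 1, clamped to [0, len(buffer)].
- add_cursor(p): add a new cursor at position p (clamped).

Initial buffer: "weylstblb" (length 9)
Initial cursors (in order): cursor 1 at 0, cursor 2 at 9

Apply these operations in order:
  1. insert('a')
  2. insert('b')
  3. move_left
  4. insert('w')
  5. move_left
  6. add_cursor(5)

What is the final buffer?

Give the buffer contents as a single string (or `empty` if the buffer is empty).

Answer: awbweylstblbawb

Derivation:
After op 1 (insert('a')): buffer="aweylstblba" (len 11), cursors c1@1 c2@11, authorship 1.........2
After op 2 (insert('b')): buffer="abweylstblbab" (len 13), cursors c1@2 c2@13, authorship 11.........22
After op 3 (move_left): buffer="abweylstblbab" (len 13), cursors c1@1 c2@12, authorship 11.........22
After op 4 (insert('w')): buffer="awbweylstblbawb" (len 15), cursors c1@2 c2@14, authorship 111.........222
After op 5 (move_left): buffer="awbweylstblbawb" (len 15), cursors c1@1 c2@13, authorship 111.........222
After op 6 (add_cursor(5)): buffer="awbweylstblbawb" (len 15), cursors c1@1 c3@5 c2@13, authorship 111.........222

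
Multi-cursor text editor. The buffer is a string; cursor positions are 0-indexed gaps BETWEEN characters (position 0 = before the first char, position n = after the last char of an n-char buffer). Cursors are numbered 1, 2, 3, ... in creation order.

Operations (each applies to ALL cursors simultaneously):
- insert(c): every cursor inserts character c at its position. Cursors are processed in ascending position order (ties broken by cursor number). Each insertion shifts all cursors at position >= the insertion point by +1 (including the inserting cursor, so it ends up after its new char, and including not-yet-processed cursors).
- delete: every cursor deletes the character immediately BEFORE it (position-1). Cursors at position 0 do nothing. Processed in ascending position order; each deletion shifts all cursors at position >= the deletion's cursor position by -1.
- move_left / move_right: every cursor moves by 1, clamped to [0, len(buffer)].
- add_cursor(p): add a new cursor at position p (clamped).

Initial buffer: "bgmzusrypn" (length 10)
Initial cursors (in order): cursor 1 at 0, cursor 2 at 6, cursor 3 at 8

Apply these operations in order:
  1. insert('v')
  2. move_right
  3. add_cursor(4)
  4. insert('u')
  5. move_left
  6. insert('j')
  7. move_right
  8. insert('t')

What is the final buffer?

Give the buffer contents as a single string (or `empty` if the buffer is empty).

After op 1 (insert('v')): buffer="vbgmzusvryvpn" (len 13), cursors c1@1 c2@8 c3@11, authorship 1......2..3..
After op 2 (move_right): buffer="vbgmzusvryvpn" (len 13), cursors c1@2 c2@9 c3@12, authorship 1......2..3..
After op 3 (add_cursor(4)): buffer="vbgmzusvryvpn" (len 13), cursors c1@2 c4@4 c2@9 c3@12, authorship 1......2..3..
After op 4 (insert('u')): buffer="vbugmuzusvruyvpun" (len 17), cursors c1@3 c4@6 c2@12 c3@16, authorship 1.1..4...2.2.3.3.
After op 5 (move_left): buffer="vbugmuzusvruyvpun" (len 17), cursors c1@2 c4@5 c2@11 c3@15, authorship 1.1..4...2.2.3.3.
After op 6 (insert('j')): buffer="vbjugmjuzusvrjuyvpjun" (len 21), cursors c1@3 c4@7 c2@14 c3@19, authorship 1.11..44...2.22.3.33.
After op 7 (move_right): buffer="vbjugmjuzusvrjuyvpjun" (len 21), cursors c1@4 c4@8 c2@15 c3@20, authorship 1.11..44...2.22.3.33.
After op 8 (insert('t')): buffer="vbjutgmjutzusvrjutyvpjutn" (len 25), cursors c1@5 c4@10 c2@18 c3@24, authorship 1.111..444...2.222.3.333.

Answer: vbjutgmjutzusvrjutyvpjutn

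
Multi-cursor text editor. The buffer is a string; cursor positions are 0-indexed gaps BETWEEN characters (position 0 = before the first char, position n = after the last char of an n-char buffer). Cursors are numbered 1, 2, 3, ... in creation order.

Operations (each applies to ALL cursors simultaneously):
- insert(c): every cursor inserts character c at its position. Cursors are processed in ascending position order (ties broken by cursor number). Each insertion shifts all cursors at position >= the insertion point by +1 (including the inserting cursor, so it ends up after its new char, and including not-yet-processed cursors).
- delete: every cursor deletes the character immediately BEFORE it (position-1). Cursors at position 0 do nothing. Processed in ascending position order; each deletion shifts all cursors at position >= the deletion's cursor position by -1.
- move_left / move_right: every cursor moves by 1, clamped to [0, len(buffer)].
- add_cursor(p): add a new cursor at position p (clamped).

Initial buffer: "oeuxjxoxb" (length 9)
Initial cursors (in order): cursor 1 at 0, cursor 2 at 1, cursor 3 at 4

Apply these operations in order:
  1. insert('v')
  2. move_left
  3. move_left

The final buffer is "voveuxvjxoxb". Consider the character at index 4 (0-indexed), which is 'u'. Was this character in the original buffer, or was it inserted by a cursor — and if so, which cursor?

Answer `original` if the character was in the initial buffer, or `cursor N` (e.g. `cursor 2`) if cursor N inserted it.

After op 1 (insert('v')): buffer="voveuxvjxoxb" (len 12), cursors c1@1 c2@3 c3@7, authorship 1.2...3.....
After op 2 (move_left): buffer="voveuxvjxoxb" (len 12), cursors c1@0 c2@2 c3@6, authorship 1.2...3.....
After op 3 (move_left): buffer="voveuxvjxoxb" (len 12), cursors c1@0 c2@1 c3@5, authorship 1.2...3.....
Authorship (.=original, N=cursor N): 1 . 2 . . . 3 . . . . .
Index 4: author = original

Answer: original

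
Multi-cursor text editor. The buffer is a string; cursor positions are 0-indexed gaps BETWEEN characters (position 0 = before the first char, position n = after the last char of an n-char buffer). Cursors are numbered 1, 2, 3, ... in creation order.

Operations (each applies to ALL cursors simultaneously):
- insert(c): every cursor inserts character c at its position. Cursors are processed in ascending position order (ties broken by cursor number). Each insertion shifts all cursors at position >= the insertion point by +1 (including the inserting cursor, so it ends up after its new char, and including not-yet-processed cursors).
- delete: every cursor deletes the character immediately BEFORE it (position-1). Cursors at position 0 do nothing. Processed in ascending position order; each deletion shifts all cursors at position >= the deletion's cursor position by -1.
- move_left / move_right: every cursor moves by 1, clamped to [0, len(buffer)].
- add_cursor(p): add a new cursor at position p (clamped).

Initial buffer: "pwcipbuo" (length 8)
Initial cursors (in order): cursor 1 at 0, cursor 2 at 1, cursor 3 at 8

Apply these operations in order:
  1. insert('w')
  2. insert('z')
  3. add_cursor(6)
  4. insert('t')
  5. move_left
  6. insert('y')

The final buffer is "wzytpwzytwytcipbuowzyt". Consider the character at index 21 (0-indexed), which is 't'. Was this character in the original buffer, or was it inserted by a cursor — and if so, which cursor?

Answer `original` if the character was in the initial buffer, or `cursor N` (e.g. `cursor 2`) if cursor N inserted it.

After op 1 (insert('w')): buffer="wpwwcipbuow" (len 11), cursors c1@1 c2@3 c3@11, authorship 1.2.......3
After op 2 (insert('z')): buffer="wzpwzwcipbuowz" (len 14), cursors c1@2 c2@5 c3@14, authorship 11.22.......33
After op 3 (add_cursor(6)): buffer="wzpwzwcipbuowz" (len 14), cursors c1@2 c2@5 c4@6 c3@14, authorship 11.22.......33
After op 4 (insert('t')): buffer="wztpwztwtcipbuowzt" (len 18), cursors c1@3 c2@7 c4@9 c3@18, authorship 111.222.4......333
After op 5 (move_left): buffer="wztpwztwtcipbuowzt" (len 18), cursors c1@2 c2@6 c4@8 c3@17, authorship 111.222.4......333
After op 6 (insert('y')): buffer="wzytpwzytwytcipbuowzyt" (len 22), cursors c1@3 c2@8 c4@11 c3@21, authorship 1111.2222.44......3333
Authorship (.=original, N=cursor N): 1 1 1 1 . 2 2 2 2 . 4 4 . . . . . . 3 3 3 3
Index 21: author = 3

Answer: cursor 3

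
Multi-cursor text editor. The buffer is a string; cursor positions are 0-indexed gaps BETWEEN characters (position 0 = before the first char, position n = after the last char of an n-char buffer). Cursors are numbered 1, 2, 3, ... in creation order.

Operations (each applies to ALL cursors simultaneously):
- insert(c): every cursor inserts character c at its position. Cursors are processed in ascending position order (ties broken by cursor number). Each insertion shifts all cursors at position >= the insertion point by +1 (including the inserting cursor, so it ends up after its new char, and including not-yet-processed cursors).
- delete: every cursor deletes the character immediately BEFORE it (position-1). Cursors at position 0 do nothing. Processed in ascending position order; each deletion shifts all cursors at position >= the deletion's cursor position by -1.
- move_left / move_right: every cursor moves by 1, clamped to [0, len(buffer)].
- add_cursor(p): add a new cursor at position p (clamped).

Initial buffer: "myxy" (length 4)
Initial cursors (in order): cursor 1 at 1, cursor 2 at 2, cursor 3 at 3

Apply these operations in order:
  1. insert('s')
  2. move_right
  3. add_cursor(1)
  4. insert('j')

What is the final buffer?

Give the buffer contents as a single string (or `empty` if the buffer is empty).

After op 1 (insert('s')): buffer="msysxsy" (len 7), cursors c1@2 c2@4 c3@6, authorship .1.2.3.
After op 2 (move_right): buffer="msysxsy" (len 7), cursors c1@3 c2@5 c3@7, authorship .1.2.3.
After op 3 (add_cursor(1)): buffer="msysxsy" (len 7), cursors c4@1 c1@3 c2@5 c3@7, authorship .1.2.3.
After op 4 (insert('j')): buffer="mjsyjsxjsyj" (len 11), cursors c4@2 c1@5 c2@8 c3@11, authorship .41.12.23.3

Answer: mjsyjsxjsyj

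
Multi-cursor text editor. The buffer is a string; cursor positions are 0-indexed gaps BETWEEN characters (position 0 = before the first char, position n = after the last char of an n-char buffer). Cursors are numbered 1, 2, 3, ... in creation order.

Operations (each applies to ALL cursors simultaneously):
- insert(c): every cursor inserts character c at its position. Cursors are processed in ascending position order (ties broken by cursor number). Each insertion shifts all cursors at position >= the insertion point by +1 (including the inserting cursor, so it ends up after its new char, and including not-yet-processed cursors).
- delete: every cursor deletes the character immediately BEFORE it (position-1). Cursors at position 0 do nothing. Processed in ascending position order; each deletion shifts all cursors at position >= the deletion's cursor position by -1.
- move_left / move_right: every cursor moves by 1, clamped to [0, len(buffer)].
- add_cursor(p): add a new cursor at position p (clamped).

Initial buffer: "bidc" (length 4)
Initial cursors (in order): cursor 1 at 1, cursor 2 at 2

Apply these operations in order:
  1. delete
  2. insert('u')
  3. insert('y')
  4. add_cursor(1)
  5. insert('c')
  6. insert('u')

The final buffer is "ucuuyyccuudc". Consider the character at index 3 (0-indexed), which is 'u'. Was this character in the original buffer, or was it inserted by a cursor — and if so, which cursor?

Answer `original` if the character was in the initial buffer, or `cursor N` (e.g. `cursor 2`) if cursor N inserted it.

Answer: cursor 2

Derivation:
After op 1 (delete): buffer="dc" (len 2), cursors c1@0 c2@0, authorship ..
After op 2 (insert('u')): buffer="uudc" (len 4), cursors c1@2 c2@2, authorship 12..
After op 3 (insert('y')): buffer="uuyydc" (len 6), cursors c1@4 c2@4, authorship 1212..
After op 4 (add_cursor(1)): buffer="uuyydc" (len 6), cursors c3@1 c1@4 c2@4, authorship 1212..
After op 5 (insert('c')): buffer="ucuyyccdc" (len 9), cursors c3@2 c1@7 c2@7, authorship 1321212..
After op 6 (insert('u')): buffer="ucuuyyccuudc" (len 12), cursors c3@3 c1@10 c2@10, authorship 1332121212..
Authorship (.=original, N=cursor N): 1 3 3 2 1 2 1 2 1 2 . .
Index 3: author = 2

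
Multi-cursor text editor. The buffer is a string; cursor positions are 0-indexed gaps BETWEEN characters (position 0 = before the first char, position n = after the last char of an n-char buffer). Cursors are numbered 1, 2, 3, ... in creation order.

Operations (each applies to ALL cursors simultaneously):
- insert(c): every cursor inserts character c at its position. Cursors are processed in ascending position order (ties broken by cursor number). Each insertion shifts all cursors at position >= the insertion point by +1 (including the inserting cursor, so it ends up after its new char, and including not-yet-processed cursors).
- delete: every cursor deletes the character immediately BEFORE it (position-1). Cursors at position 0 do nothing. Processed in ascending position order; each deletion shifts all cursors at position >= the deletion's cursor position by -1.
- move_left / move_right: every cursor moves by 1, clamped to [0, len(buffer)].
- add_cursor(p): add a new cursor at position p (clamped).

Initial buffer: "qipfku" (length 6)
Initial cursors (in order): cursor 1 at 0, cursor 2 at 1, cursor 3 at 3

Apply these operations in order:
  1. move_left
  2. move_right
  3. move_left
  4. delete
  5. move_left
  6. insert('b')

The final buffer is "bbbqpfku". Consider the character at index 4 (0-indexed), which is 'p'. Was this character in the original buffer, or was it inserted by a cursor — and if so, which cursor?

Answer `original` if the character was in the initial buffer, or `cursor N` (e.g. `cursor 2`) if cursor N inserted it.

Answer: original

Derivation:
After op 1 (move_left): buffer="qipfku" (len 6), cursors c1@0 c2@0 c3@2, authorship ......
After op 2 (move_right): buffer="qipfku" (len 6), cursors c1@1 c2@1 c3@3, authorship ......
After op 3 (move_left): buffer="qipfku" (len 6), cursors c1@0 c2@0 c3@2, authorship ......
After op 4 (delete): buffer="qpfku" (len 5), cursors c1@0 c2@0 c3@1, authorship .....
After op 5 (move_left): buffer="qpfku" (len 5), cursors c1@0 c2@0 c3@0, authorship .....
After op 6 (insert('b')): buffer="bbbqpfku" (len 8), cursors c1@3 c2@3 c3@3, authorship 123.....
Authorship (.=original, N=cursor N): 1 2 3 . . . . .
Index 4: author = original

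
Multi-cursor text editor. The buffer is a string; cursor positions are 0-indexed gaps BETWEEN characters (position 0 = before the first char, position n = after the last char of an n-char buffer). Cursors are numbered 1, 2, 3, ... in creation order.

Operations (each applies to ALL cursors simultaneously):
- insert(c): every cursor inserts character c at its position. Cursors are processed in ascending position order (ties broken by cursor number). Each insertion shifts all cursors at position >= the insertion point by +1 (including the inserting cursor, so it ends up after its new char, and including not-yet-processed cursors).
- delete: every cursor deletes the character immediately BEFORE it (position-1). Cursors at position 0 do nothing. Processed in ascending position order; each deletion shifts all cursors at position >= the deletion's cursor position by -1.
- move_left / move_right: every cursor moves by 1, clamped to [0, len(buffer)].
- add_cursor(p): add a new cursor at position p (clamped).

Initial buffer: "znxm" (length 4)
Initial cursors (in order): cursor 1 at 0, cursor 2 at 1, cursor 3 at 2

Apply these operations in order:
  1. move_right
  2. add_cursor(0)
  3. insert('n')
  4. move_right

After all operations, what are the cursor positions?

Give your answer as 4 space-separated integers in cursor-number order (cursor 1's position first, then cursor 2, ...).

Answer: 4 6 8 2

Derivation:
After op 1 (move_right): buffer="znxm" (len 4), cursors c1@1 c2@2 c3@3, authorship ....
After op 2 (add_cursor(0)): buffer="znxm" (len 4), cursors c4@0 c1@1 c2@2 c3@3, authorship ....
After op 3 (insert('n')): buffer="nznnnxnm" (len 8), cursors c4@1 c1@3 c2@5 c3@7, authorship 4.1.2.3.
After op 4 (move_right): buffer="nznnnxnm" (len 8), cursors c4@2 c1@4 c2@6 c3@8, authorship 4.1.2.3.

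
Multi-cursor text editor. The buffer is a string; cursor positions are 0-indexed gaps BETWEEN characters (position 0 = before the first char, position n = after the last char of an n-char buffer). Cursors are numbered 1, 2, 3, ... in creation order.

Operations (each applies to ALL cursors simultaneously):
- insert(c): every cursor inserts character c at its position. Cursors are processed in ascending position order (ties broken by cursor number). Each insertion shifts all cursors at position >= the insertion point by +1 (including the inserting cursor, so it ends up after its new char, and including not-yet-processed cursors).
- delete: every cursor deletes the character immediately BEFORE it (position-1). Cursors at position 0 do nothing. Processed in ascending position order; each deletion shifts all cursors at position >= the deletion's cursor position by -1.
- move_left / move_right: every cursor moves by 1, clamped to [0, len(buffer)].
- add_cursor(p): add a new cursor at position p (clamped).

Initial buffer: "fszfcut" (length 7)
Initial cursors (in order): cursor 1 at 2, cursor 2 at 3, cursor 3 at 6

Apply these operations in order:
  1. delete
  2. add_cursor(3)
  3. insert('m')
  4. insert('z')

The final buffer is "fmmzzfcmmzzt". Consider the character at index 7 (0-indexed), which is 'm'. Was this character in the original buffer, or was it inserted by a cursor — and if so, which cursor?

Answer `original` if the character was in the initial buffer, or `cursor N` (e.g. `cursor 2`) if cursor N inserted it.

After op 1 (delete): buffer="ffct" (len 4), cursors c1@1 c2@1 c3@3, authorship ....
After op 2 (add_cursor(3)): buffer="ffct" (len 4), cursors c1@1 c2@1 c3@3 c4@3, authorship ....
After op 3 (insert('m')): buffer="fmmfcmmt" (len 8), cursors c1@3 c2@3 c3@7 c4@7, authorship .12..34.
After op 4 (insert('z')): buffer="fmmzzfcmmzzt" (len 12), cursors c1@5 c2@5 c3@11 c4@11, authorship .1212..3434.
Authorship (.=original, N=cursor N): . 1 2 1 2 . . 3 4 3 4 .
Index 7: author = 3

Answer: cursor 3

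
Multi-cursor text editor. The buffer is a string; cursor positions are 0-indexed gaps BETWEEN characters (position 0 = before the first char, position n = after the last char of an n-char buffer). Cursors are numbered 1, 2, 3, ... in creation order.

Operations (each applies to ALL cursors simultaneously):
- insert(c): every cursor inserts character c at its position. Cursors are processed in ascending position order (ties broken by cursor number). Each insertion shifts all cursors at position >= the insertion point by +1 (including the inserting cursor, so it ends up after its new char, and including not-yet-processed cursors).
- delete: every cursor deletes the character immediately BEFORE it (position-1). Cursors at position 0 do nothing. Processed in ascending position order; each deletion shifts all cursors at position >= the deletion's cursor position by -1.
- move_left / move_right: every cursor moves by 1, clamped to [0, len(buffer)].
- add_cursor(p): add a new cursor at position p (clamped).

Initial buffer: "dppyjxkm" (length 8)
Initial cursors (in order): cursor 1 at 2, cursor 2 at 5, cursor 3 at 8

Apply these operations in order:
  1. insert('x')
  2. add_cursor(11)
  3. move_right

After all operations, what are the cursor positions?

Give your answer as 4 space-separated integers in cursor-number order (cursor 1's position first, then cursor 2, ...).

After op 1 (insert('x')): buffer="dpxpyjxxkmx" (len 11), cursors c1@3 c2@7 c3@11, authorship ..1...2...3
After op 2 (add_cursor(11)): buffer="dpxpyjxxkmx" (len 11), cursors c1@3 c2@7 c3@11 c4@11, authorship ..1...2...3
After op 3 (move_right): buffer="dpxpyjxxkmx" (len 11), cursors c1@4 c2@8 c3@11 c4@11, authorship ..1...2...3

Answer: 4 8 11 11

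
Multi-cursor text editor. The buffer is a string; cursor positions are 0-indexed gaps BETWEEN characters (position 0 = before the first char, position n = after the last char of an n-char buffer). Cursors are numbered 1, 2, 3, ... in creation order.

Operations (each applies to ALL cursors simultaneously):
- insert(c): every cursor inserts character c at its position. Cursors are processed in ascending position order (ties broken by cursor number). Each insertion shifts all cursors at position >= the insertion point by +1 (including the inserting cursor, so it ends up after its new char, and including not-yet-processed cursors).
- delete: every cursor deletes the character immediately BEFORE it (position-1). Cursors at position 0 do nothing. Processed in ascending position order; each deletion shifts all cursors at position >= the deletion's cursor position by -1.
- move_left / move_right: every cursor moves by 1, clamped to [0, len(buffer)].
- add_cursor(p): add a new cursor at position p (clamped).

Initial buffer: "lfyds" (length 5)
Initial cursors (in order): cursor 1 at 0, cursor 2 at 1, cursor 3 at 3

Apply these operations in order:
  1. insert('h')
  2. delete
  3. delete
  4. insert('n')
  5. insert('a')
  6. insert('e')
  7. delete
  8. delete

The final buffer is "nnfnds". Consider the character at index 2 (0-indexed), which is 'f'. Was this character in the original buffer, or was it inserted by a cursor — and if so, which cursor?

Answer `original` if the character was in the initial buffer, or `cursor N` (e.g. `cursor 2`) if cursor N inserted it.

After op 1 (insert('h')): buffer="hlhfyhds" (len 8), cursors c1@1 c2@3 c3@6, authorship 1.2..3..
After op 2 (delete): buffer="lfyds" (len 5), cursors c1@0 c2@1 c3@3, authorship .....
After op 3 (delete): buffer="fds" (len 3), cursors c1@0 c2@0 c3@1, authorship ...
After op 4 (insert('n')): buffer="nnfnds" (len 6), cursors c1@2 c2@2 c3@4, authorship 12.3..
After op 5 (insert('a')): buffer="nnaafnads" (len 9), cursors c1@4 c2@4 c3@7, authorship 1212.33..
After op 6 (insert('e')): buffer="nnaaeefnaeds" (len 12), cursors c1@6 c2@6 c3@10, authorship 121212.333..
After op 7 (delete): buffer="nnaafnads" (len 9), cursors c1@4 c2@4 c3@7, authorship 1212.33..
After op 8 (delete): buffer="nnfnds" (len 6), cursors c1@2 c2@2 c3@4, authorship 12.3..
Authorship (.=original, N=cursor N): 1 2 . 3 . .
Index 2: author = original

Answer: original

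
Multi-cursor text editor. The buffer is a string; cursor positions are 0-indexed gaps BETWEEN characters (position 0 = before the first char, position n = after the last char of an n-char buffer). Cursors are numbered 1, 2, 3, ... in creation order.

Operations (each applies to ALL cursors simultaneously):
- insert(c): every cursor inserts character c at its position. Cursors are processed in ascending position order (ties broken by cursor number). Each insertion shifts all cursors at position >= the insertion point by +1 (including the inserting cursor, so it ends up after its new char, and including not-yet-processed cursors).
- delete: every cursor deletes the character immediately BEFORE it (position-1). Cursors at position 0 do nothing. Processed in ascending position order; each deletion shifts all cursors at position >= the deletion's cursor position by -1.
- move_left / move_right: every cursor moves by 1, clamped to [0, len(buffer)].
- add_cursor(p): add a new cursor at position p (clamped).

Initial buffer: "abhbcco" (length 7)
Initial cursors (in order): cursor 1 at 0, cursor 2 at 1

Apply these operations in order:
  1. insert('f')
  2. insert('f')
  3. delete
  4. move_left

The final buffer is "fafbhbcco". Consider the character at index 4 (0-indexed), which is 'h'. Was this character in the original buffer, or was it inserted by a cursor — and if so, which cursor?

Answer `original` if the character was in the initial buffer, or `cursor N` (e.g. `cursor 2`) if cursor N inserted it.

After op 1 (insert('f')): buffer="fafbhbcco" (len 9), cursors c1@1 c2@3, authorship 1.2......
After op 2 (insert('f')): buffer="ffaffbhbcco" (len 11), cursors c1@2 c2@5, authorship 11.22......
After op 3 (delete): buffer="fafbhbcco" (len 9), cursors c1@1 c2@3, authorship 1.2......
After op 4 (move_left): buffer="fafbhbcco" (len 9), cursors c1@0 c2@2, authorship 1.2......
Authorship (.=original, N=cursor N): 1 . 2 . . . . . .
Index 4: author = original

Answer: original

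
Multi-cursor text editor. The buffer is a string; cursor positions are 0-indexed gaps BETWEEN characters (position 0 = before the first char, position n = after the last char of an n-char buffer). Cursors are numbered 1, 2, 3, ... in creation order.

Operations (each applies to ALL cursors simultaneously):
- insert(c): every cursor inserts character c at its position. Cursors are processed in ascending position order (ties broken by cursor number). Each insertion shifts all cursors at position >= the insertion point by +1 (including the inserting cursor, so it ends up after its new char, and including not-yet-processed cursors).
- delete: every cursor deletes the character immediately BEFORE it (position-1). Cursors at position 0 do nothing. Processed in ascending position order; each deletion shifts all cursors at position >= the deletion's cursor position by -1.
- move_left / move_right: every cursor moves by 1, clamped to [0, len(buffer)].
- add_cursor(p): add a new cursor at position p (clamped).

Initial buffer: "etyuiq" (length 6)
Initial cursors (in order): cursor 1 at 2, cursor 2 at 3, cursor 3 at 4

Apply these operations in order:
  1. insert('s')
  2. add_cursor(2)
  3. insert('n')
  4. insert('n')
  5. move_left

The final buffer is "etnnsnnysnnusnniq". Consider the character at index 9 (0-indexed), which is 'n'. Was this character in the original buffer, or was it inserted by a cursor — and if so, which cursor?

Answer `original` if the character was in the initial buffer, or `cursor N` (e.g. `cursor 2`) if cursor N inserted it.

Answer: cursor 2

Derivation:
After op 1 (insert('s')): buffer="etsysusiq" (len 9), cursors c1@3 c2@5 c3@7, authorship ..1.2.3..
After op 2 (add_cursor(2)): buffer="etsysusiq" (len 9), cursors c4@2 c1@3 c2@5 c3@7, authorship ..1.2.3..
After op 3 (insert('n')): buffer="etnsnysnusniq" (len 13), cursors c4@3 c1@5 c2@8 c3@11, authorship ..411.22.33..
After op 4 (insert('n')): buffer="etnnsnnysnnusnniq" (len 17), cursors c4@4 c1@7 c2@11 c3@15, authorship ..44111.222.333..
After op 5 (move_left): buffer="etnnsnnysnnusnniq" (len 17), cursors c4@3 c1@6 c2@10 c3@14, authorship ..44111.222.333..
Authorship (.=original, N=cursor N): . . 4 4 1 1 1 . 2 2 2 . 3 3 3 . .
Index 9: author = 2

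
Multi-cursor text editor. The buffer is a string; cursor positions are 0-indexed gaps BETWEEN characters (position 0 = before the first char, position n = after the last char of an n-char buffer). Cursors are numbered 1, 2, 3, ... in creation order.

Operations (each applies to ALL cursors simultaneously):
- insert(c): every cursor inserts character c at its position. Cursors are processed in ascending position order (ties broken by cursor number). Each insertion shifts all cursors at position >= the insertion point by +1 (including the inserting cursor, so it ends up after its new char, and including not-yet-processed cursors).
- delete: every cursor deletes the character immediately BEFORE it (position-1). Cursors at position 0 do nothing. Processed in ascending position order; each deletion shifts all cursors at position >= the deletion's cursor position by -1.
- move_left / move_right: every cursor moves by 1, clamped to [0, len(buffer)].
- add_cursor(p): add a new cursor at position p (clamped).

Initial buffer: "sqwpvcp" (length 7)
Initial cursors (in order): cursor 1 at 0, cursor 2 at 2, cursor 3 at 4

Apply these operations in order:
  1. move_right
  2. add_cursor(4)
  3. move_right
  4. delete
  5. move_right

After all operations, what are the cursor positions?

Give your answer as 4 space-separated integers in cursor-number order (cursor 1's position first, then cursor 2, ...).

Answer: 2 3 3 3

Derivation:
After op 1 (move_right): buffer="sqwpvcp" (len 7), cursors c1@1 c2@3 c3@5, authorship .......
After op 2 (add_cursor(4)): buffer="sqwpvcp" (len 7), cursors c1@1 c2@3 c4@4 c3@5, authorship .......
After op 3 (move_right): buffer="sqwpvcp" (len 7), cursors c1@2 c2@4 c4@5 c3@6, authorship .......
After op 4 (delete): buffer="swp" (len 3), cursors c1@1 c2@2 c3@2 c4@2, authorship ...
After op 5 (move_right): buffer="swp" (len 3), cursors c1@2 c2@3 c3@3 c4@3, authorship ...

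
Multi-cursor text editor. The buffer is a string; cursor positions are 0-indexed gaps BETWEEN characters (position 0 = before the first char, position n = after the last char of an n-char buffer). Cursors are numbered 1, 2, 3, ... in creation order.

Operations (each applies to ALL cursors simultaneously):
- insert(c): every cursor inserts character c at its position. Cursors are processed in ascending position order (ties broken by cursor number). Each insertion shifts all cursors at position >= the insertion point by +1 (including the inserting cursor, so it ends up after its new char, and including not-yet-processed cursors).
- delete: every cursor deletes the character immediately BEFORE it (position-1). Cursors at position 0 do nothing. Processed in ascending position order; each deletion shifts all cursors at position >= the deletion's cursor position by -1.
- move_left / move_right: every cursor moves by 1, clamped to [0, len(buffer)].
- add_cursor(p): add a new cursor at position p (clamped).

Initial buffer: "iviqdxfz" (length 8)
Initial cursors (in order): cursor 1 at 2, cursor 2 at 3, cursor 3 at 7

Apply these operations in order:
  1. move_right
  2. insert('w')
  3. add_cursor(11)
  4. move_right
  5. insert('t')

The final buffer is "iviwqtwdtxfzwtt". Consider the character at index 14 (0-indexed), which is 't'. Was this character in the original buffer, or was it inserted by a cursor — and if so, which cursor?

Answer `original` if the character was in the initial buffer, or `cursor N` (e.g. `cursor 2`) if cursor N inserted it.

After op 1 (move_right): buffer="iviqdxfz" (len 8), cursors c1@3 c2@4 c3@8, authorship ........
After op 2 (insert('w')): buffer="iviwqwdxfzw" (len 11), cursors c1@4 c2@6 c3@11, authorship ...1.2....3
After op 3 (add_cursor(11)): buffer="iviwqwdxfzw" (len 11), cursors c1@4 c2@6 c3@11 c4@11, authorship ...1.2....3
After op 4 (move_right): buffer="iviwqwdxfzw" (len 11), cursors c1@5 c2@7 c3@11 c4@11, authorship ...1.2....3
After op 5 (insert('t')): buffer="iviwqtwdtxfzwtt" (len 15), cursors c1@6 c2@9 c3@15 c4@15, authorship ...1.12.2...334
Authorship (.=original, N=cursor N): . . . 1 . 1 2 . 2 . . . 3 3 4
Index 14: author = 4

Answer: cursor 4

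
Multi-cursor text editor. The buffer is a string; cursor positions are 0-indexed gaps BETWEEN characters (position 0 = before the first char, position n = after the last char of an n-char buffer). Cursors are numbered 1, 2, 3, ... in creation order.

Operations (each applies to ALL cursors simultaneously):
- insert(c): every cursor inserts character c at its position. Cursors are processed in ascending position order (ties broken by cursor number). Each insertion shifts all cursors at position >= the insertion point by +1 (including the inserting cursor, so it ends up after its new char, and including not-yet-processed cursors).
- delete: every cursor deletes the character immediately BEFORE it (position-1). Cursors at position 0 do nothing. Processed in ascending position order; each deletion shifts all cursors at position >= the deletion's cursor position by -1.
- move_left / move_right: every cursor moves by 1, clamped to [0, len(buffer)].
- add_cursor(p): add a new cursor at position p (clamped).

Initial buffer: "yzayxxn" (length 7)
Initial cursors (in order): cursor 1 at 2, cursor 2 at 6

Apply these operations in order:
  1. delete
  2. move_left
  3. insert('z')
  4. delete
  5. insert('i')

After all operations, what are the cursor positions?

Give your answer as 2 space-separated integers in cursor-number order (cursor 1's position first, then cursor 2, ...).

Answer: 1 5

Derivation:
After op 1 (delete): buffer="yayxn" (len 5), cursors c1@1 c2@4, authorship .....
After op 2 (move_left): buffer="yayxn" (len 5), cursors c1@0 c2@3, authorship .....
After op 3 (insert('z')): buffer="zyayzxn" (len 7), cursors c1@1 c2@5, authorship 1...2..
After op 4 (delete): buffer="yayxn" (len 5), cursors c1@0 c2@3, authorship .....
After op 5 (insert('i')): buffer="iyayixn" (len 7), cursors c1@1 c2@5, authorship 1...2..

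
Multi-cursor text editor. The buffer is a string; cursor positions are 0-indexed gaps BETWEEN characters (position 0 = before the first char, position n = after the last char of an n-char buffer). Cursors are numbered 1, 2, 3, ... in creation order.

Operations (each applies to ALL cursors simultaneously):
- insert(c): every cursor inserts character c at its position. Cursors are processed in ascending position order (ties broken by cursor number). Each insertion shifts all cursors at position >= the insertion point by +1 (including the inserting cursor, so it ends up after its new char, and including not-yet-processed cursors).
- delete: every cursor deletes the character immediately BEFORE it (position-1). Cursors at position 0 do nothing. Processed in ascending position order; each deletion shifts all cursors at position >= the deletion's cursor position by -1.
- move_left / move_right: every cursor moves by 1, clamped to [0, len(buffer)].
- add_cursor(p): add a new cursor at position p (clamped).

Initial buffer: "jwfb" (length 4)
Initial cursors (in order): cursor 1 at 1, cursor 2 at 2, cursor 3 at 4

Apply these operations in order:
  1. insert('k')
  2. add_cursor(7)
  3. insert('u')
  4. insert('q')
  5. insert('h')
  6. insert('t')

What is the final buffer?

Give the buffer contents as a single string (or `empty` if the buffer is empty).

After op 1 (insert('k')): buffer="jkwkfbk" (len 7), cursors c1@2 c2@4 c3@7, authorship .1.2..3
After op 2 (add_cursor(7)): buffer="jkwkfbk" (len 7), cursors c1@2 c2@4 c3@7 c4@7, authorship .1.2..3
After op 3 (insert('u')): buffer="jkuwkufbkuu" (len 11), cursors c1@3 c2@6 c3@11 c4@11, authorship .11.22..334
After op 4 (insert('q')): buffer="jkuqwkuqfbkuuqq" (len 15), cursors c1@4 c2@8 c3@15 c4@15, authorship .111.222..33434
After op 5 (insert('h')): buffer="jkuqhwkuqhfbkuuqqhh" (len 19), cursors c1@5 c2@10 c3@19 c4@19, authorship .1111.2222..3343434
After op 6 (insert('t')): buffer="jkuqhtwkuqhtfbkuuqqhhtt" (len 23), cursors c1@6 c2@12 c3@23 c4@23, authorship .11111.22222..334343434

Answer: jkuqhtwkuqhtfbkuuqqhhtt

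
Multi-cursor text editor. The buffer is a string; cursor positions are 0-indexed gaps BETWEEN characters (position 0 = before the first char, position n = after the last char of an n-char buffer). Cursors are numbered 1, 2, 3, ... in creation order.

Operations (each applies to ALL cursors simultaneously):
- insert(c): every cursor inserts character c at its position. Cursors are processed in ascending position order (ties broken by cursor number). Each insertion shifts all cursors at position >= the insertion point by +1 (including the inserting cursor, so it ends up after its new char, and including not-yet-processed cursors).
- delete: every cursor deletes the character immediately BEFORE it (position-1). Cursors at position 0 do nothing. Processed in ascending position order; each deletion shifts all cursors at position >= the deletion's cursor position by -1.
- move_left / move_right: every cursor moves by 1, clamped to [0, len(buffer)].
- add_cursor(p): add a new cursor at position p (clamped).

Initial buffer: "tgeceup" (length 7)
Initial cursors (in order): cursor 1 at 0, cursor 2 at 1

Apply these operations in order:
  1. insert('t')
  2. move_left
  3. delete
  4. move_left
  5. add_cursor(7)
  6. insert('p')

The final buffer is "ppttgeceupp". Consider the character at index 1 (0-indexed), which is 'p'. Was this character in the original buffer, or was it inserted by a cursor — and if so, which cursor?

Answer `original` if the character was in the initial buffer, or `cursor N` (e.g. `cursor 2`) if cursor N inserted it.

Answer: cursor 2

Derivation:
After op 1 (insert('t')): buffer="tttgeceup" (len 9), cursors c1@1 c2@3, authorship 1.2......
After op 2 (move_left): buffer="tttgeceup" (len 9), cursors c1@0 c2@2, authorship 1.2......
After op 3 (delete): buffer="ttgeceup" (len 8), cursors c1@0 c2@1, authorship 12......
After op 4 (move_left): buffer="ttgeceup" (len 8), cursors c1@0 c2@0, authorship 12......
After op 5 (add_cursor(7)): buffer="ttgeceup" (len 8), cursors c1@0 c2@0 c3@7, authorship 12......
After op 6 (insert('p')): buffer="ppttgeceupp" (len 11), cursors c1@2 c2@2 c3@10, authorship 1212.....3.
Authorship (.=original, N=cursor N): 1 2 1 2 . . . . . 3 .
Index 1: author = 2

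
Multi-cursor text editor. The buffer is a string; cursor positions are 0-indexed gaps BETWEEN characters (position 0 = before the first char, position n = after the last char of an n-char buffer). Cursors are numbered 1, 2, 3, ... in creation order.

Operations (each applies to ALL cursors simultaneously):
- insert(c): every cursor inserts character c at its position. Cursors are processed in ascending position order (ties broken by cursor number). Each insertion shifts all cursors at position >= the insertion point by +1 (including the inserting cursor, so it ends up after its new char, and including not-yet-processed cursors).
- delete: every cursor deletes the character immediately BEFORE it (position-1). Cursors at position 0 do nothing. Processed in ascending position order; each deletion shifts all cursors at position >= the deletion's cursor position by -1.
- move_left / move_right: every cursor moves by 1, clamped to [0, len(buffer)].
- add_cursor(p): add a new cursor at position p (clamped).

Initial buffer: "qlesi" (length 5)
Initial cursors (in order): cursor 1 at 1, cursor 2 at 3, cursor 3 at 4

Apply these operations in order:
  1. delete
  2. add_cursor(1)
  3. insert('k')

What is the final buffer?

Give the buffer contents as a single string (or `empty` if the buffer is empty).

Answer: klkkki

Derivation:
After op 1 (delete): buffer="li" (len 2), cursors c1@0 c2@1 c3@1, authorship ..
After op 2 (add_cursor(1)): buffer="li" (len 2), cursors c1@0 c2@1 c3@1 c4@1, authorship ..
After op 3 (insert('k')): buffer="klkkki" (len 6), cursors c1@1 c2@5 c3@5 c4@5, authorship 1.234.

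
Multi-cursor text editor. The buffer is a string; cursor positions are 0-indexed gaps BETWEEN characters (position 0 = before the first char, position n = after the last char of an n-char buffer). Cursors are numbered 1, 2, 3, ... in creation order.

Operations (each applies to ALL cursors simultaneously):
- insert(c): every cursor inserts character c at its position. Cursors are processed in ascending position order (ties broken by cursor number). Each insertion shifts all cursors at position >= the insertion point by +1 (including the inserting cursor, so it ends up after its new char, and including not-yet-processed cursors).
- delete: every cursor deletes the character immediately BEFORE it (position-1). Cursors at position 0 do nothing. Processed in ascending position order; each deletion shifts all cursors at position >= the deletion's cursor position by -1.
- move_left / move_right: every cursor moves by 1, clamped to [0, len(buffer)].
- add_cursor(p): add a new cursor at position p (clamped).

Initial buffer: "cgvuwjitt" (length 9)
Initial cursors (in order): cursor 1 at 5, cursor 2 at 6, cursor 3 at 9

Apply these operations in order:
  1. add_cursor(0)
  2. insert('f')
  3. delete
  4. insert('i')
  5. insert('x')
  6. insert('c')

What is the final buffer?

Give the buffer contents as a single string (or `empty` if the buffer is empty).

After op 1 (add_cursor(0)): buffer="cgvuwjitt" (len 9), cursors c4@0 c1@5 c2@6 c3@9, authorship .........
After op 2 (insert('f')): buffer="fcgvuwfjfittf" (len 13), cursors c4@1 c1@7 c2@9 c3@13, authorship 4.....1.2...3
After op 3 (delete): buffer="cgvuwjitt" (len 9), cursors c4@0 c1@5 c2@6 c3@9, authorship .........
After op 4 (insert('i')): buffer="icgvuwijiitti" (len 13), cursors c4@1 c1@7 c2@9 c3@13, authorship 4.....1.2...3
After op 5 (insert('x')): buffer="ixcgvuwixjixittix" (len 17), cursors c4@2 c1@9 c2@12 c3@17, authorship 44.....11.22...33
After op 6 (insert('c')): buffer="ixccgvuwixcjixcittixc" (len 21), cursors c4@3 c1@11 c2@15 c3@21, authorship 444.....111.222...333

Answer: ixccgvuwixcjixcittixc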